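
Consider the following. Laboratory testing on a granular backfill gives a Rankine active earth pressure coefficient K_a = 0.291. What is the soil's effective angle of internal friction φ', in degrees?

33.3°

K_a = tan²(45° − φ/2) ⇒ 45° − φ/2 = arctan(√0.291) = 28.34°.
φ = 2(45° − 28.34°) = 33.31°.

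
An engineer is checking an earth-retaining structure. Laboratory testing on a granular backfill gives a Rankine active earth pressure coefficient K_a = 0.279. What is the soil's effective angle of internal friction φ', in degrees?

K_a = tan²(45° − φ/2) ⇒ 45° − φ/2 = arctan(√0.279) = 27.84°.
φ = 2(45° − 27.84°) = 34.31°.

34.3°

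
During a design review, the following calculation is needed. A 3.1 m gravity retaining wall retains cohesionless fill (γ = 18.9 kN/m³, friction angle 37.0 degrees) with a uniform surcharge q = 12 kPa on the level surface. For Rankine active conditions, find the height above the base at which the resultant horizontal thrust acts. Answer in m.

K_a = 0.2486.
Triangular part P₁ = ½K_aγH² = 22.57 at H/3 = 1.033 m; rectangular part P₂ = K_a q H = 9.247 at H/2 = 1.550 m.
ȳ = (P₁·1.033 + P₂·1.550)/(P₁+P₂) = 1.183 m.

1.18 m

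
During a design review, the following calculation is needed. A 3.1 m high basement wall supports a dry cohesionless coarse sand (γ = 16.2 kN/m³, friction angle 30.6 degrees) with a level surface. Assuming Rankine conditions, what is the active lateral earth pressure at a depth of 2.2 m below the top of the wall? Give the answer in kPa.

K_a = (1 − sin φ)/(1 + sin φ) = 0.3253.
σ_h = K_a γ z = 0.3253 × 16.2 × 2.2 = 11.60 kPa.

11.6 kPa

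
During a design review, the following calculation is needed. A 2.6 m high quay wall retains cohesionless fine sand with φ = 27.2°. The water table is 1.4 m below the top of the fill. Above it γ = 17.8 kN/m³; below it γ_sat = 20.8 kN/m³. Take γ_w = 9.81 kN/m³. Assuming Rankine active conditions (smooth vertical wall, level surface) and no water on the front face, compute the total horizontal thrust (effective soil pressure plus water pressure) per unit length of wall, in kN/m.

K_a = tan²(45° − φ/2) = 0.3726.
γ' = 20.8 − 9.81 = 10.99 kN/m³. Depth below WT = 1.2 m.
σ'_h at WT = K_a γ d_w = 9.285 kPa; at base = 9.285 + K_a γ' × 1.2 = 14.20 kPa.
P₁ (0–1.4 m) = ½×9.285×1.4 = 6.499. P₂ (1.4–2.6 m) = ½(9.285+14.20)×1.2 = 14.09.
P_w = ½ γ_w h₂² = 0.5×9.81×1.2² = 7.063. Total = 6.499+14.09+7.063 = 27.65 kN/m.

27.7 kN/m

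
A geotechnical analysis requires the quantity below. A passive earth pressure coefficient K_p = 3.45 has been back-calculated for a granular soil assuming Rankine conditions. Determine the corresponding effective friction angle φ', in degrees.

K_p = (1+sin φ)/(1−sin φ) ⇒ sin φ = (K_p − 1)/(K_p + 1) = 0.5506.
φ = arcsin(0.5506) = 33.41°.

33.4°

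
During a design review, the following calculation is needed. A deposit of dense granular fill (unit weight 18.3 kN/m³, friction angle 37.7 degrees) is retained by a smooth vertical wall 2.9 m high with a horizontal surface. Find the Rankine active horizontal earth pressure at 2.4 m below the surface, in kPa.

K_a = (1 − sin φ)/(1 + sin φ) = 0.2411.
σ_h = K_a γ z = 0.2411 × 18.3 × 2.4 = 10.59 kPa.

10.6 kPa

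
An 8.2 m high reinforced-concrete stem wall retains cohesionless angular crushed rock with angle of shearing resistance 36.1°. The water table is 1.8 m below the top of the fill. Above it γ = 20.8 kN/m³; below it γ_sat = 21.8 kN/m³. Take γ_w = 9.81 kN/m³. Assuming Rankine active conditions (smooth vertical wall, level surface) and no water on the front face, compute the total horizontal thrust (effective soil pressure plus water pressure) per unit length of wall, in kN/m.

K_a = tan²(45° − φ/2) = 0.2585.
γ' = 21.8 − 9.81 = 11.99 kN/m³. Depth below WT = 6.4 m.
σ'_h at WT = K_a γ d_w = 9.678 kPa; at base = 9.678 + K_a γ' × 6.4 = 29.51 kPa.
P₁ (0–1.8 m) = ½×9.678×1.8 = 8.710. P₂ (1.8–8.2 m) = ½(9.678+29.51)×6.4 = 125.4.
P_w = ½ γ_w h₂² = 0.5×9.81×6.4² = 200.9. Total = 8.710+125.4+200.9 = 335.0 kN/m.

335 kN/m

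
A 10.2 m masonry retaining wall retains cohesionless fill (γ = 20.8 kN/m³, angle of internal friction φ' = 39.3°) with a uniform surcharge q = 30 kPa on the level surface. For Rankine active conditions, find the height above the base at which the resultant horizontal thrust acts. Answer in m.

3.77 m

K_a = 0.2245.
Triangular part P₁ = ½K_aγH² = 242.9 at H/3 = 3.400 m; rectangular part P₂ = K_a q H = 68.68 at H/2 = 5.100 m.
ȳ = (P₁·3.400 + P₂·5.100)/(P₁+P₂) = 3.775 m.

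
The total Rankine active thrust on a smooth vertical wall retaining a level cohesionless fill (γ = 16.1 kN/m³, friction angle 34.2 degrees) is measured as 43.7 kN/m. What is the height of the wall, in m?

4.40 m

K_a = 0.2803. P_a = ½ K_a γ H² ⇒ H = √(2P_a/(K_a γ)).
H = √(2×43.7/(0.2803×16.1)) = 4.400 m.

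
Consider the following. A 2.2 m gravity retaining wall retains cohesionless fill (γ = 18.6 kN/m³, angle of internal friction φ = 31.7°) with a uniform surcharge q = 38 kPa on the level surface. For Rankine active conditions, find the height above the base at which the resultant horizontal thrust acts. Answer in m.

K_a = 0.3111.
Triangular part P₁ = ½K_aγH² = 14.00 at H/3 = 0.7333 m; rectangular part P₂ = K_a q H = 26.01 at H/2 = 1.100 m.
ȳ = (P₁·0.7333 + P₂·1.100)/(P₁+P₂) = 0.9717 m.

0.972 m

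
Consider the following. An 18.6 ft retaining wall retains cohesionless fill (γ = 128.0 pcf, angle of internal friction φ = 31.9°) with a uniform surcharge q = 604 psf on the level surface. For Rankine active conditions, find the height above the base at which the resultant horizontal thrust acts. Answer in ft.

7.24 ft

K_a = 0.3085.
Triangular part P₁ = ½K_aγH² = 6831 at H/3 = 6.200 ft; rectangular part P₂ = K_a q H = 3466 at H/2 = 9.300 ft.
ȳ = (P₁·6.200 + P₂·9.300)/(P₁+P₂) = 7.243 ft.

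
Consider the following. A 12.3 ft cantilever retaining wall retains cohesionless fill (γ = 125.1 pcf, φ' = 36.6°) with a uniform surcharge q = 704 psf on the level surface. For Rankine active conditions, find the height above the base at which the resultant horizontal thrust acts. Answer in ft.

K_a = 0.2530.
Triangular part P₁ = ½K_aγH² = 2394 at H/3 = 4.100 ft; rectangular part P₂ = K_a q H = 2190 at H/2 = 6.150 ft.
ȳ = (P₁·4.100 + P₂·6.150)/(P₁+P₂) = 5.080 ft.

5.08 ft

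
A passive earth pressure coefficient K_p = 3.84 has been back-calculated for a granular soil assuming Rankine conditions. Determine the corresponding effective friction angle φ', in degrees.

K_p = (1+sin φ)/(1−sin φ) ⇒ sin φ = (K_p − 1)/(K_p + 1) = 0.5868.
φ = arcsin(0.5868) = 35.93°.

35.9°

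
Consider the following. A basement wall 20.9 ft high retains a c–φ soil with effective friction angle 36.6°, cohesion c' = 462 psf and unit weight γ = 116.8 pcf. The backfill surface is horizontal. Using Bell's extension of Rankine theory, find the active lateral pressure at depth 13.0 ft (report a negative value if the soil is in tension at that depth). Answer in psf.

-80.6 psf

K_a = (1 − sin φ)/(1 + sin φ) = 0.2530.
σ_a = K_a γ z − 2c√K_a = 0.2530×116.8×13.0 − 2×462×0.5029 = -80.63 psf.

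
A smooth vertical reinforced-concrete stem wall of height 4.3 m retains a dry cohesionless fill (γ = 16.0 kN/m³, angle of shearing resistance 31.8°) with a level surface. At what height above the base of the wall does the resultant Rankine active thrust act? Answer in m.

K_a = 0.3098.
The pressure distribution is triangular, so the resultant acts at H/3 above the base = 4.3/3 = 1.433 m.

1.43 m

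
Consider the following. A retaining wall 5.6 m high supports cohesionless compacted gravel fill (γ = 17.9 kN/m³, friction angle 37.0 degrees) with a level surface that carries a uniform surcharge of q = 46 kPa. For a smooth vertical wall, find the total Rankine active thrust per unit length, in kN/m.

134 kN/m

K_a = tan²(45° − φ/2) = 0.2486.
Soil triangle: ½ K_a γ H² = 0.5×0.2486×17.9×5.6² = 69.77 kN/m.
Surcharge rectangle: K_a q H = 0.2486×46×5.6 = 64.04 kN/m.
Total = 69.77 + 64.04 = 133.8 kN/m.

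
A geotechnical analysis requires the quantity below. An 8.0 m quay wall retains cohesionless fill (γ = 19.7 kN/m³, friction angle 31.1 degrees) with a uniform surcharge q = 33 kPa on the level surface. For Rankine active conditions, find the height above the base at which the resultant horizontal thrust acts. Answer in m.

3.06 m

K_a = 0.3188.
Triangular part P₁ = ½K_aγH² = 201.0 at H/3 = 2.667 m; rectangular part P₂ = K_a q H = 84.16 at H/2 = 4.000 m.
ȳ = (P₁·2.667 + P₂·4.000)/(P₁+P₂) = 3.060 m.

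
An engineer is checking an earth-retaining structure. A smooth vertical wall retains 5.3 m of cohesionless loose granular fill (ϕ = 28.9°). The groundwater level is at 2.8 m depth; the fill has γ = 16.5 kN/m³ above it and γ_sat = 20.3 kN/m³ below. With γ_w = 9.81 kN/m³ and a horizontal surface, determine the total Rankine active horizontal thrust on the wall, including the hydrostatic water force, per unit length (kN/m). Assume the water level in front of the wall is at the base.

K_a = tan²(45° − φ/2) = 0.3484.
γ' = 20.3 − 9.81 = 10.49 kN/m³. Depth below WT = 2.5 m.
σ'_h at WT = K_a γ d_w = 16.09 kPa; at base = 16.09 + K_a γ' × 2.5 = 25.23 kPa.
P₁ (0–2.8 m) = ½×16.09×2.8 = 22.53. P₂ (2.8–5.3 m) = ½(16.09+25.23)×2.5 = 51.66.
P_w = ½ γ_w h₂² = 0.5×9.81×2.5² = 30.66. Total = 22.53+51.66+30.66 = 104.8 kN/m.

105 kN/m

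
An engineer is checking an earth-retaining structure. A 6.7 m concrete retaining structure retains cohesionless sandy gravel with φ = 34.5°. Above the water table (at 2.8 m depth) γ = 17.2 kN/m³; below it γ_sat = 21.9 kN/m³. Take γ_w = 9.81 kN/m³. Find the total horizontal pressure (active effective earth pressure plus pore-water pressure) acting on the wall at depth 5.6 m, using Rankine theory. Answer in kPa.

50.2 kPa

K_a = (1 − sin φ)/(1 + sin φ) = 0.2768.
γ' = 21.9 − 9.81 = 12.09 kN/m³.
Effective vertical stress at 5.6 m: σ'_v = 17.2×2.8 + 12.09×2.80 = 82.01 kPa.
σ'_h = K_a σ'_v = 0.2768 × 82.01 = 22.70 kPa; u = γ_w × 2.80 = 27.47 kPa.
Total σ_h = 22.70 + 27.47 = 50.17 kPa.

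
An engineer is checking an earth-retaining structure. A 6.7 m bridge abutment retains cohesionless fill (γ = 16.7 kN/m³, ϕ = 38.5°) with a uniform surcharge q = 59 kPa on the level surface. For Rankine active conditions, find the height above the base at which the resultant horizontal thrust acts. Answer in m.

K_a = 0.2327.
Triangular part P₁ = ½K_aγH² = 87.21 at H/3 = 2.233 m; rectangular part P₂ = K_a q H = 91.97 at H/2 = 3.350 m.
ȳ = (P₁·2.233 + P₂·3.350)/(P₁+P₂) = 2.807 m.

2.81 m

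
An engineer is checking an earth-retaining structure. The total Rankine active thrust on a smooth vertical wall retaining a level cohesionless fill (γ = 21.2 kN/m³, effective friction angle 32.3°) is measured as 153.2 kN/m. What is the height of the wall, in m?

6.90 m

K_a = 0.3035. P_a = ½ K_a γ H² ⇒ H = √(2P_a/(K_a γ)).
H = √(2×153.2/(0.3035×21.2)) = 6.901 m.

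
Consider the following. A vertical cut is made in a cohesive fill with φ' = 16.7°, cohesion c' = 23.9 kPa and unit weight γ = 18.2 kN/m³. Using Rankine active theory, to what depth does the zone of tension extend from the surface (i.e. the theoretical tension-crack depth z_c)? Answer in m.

K_a = tan²(45° − 16.7°/2) = 0.5536; √K_a = 0.7440.
The active pressure is zero where K_a γ z = 2c√K_a, so z_c = 2c/(γ√K_a) = 2×23.9/(18.2×0.7440) = 3.530 m.

3.53 m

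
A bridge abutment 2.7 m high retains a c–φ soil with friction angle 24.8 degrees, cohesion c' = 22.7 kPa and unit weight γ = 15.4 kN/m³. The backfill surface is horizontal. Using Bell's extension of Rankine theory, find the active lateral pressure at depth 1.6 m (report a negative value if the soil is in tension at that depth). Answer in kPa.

K_a = (1 − sin φ)/(1 + sin φ) = 0.4090.
σ_a = K_a γ z − 2c√K_a = 0.4090×15.4×1.6 − 2×22.7×0.6395 = -18.96 kPa.

-19.0 kPa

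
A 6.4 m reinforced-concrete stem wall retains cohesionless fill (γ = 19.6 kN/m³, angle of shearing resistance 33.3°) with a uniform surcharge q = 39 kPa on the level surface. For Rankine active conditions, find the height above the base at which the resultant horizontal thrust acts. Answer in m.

K_a = 0.2911.
Triangular part P₁ = ½K_aγH² = 116.9 at H/3 = 2.133 m; rectangular part P₂ = K_a q H = 72.67 at H/2 = 3.200 m.
ȳ = (P₁·2.133 + P₂·3.200)/(P₁+P₂) = 2.542 m.

2.54 m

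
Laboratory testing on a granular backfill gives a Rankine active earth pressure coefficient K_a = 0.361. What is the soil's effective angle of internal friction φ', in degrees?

28.0°

K_a = tan²(45° − φ/2) ⇒ 45° − φ/2 = arctan(√0.361) = 31.00°.
φ = 2(45° − 31.00°) = 28.00°.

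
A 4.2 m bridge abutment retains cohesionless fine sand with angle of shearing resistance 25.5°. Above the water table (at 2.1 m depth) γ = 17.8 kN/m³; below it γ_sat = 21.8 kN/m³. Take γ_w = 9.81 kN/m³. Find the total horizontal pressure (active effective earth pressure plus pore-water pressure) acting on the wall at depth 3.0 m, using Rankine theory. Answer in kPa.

K_a = (1 − sin φ)/(1 + sin φ) = 0.3981.
γ' = 21.8 − 9.81 = 11.99 kN/m³.
Effective vertical stress at 3.0 m: σ'_v = 17.8×2.1 + 11.99×0.900 = 48.17 kPa.
σ'_h = K_a σ'_v = 0.3981 × 48.17 = 19.18 kPa; u = γ_w × 0.900 = 8.829 kPa.
Total σ_h = 19.18 + 8.829 = 28.01 kPa.

28.0 kPa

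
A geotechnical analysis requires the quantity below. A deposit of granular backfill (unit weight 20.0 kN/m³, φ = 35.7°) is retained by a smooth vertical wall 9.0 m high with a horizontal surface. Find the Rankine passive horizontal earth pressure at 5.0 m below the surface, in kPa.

K_p = (1 + sin φ)/(1 − sin φ) = 3.802.
σ_h = K_p γ z = 3.802 × 20.0 × 5.0 = 380.2 kPa.

380 kPa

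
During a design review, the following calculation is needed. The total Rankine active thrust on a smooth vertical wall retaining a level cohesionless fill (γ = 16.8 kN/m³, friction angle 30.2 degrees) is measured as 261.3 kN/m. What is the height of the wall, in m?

9.70 m

K_a = 0.3307. P_a = ½ K_a γ H² ⇒ H = √(2P_a/(K_a γ)).
H = √(2×261.3/(0.3307×16.8)) = 9.699 m.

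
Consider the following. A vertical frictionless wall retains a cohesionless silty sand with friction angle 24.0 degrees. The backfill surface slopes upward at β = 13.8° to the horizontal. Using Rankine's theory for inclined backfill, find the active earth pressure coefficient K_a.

0.479

K_a = cos β · (cos β − √(cos²β − cos²φ)) / (cos β + √(cos²β − cos²φ)).
cos β = 0.9711, cos φ = 0.9135, √(cos²β − cos²φ) = 0.3294.
K_a = 0.9711 × (0.9711 − 0.3294)/(0.9711 + 0.3294) = 0.4791.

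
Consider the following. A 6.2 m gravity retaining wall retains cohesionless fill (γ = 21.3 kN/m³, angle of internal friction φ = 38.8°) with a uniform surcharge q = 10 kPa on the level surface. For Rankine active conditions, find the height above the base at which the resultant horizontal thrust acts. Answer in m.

K_a = 0.2296.
Triangular part P₁ = ½K_aγH² = 93.98 at H/3 = 2.067 m; rectangular part P₂ = K_a q H = 14.23 at H/2 = 3.100 m.
ȳ = (P₁·2.067 + P₂·3.100)/(P₁+P₂) = 2.203 m.

2.20 m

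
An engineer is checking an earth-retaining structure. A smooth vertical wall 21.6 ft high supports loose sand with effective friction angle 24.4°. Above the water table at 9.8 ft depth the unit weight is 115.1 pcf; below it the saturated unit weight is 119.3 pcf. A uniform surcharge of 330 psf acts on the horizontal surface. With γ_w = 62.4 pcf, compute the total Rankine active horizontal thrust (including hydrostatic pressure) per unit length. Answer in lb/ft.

16800 lb/ft

K_a = tan²(45° − φ/2) = 0.4153.
γ' = 119.3 − 62.4 = 56.90 pcf. h₂ = H − d_w = 11.8 ft.
σ'_h: at surface K_a·q = 137.1; at WT K_a(q+γd_w) = 605.5; at base K_a(q+γd_w+γ'h₂) = 884.4 psf.
P₁ = ½(137.1+605.5)×9.8 = 3639; P₂ = ½(605.5+884.4)×11.8 = 8791; P_w = ½γ_w h₂² = 4344.
Total = 3639+8791+4344 = 16770 lb/ft.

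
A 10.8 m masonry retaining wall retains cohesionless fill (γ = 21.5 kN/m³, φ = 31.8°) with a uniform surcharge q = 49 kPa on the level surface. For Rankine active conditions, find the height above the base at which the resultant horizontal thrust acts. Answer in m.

K_a = 0.3098.
Triangular part P₁ = ½K_aγH² = 388.4 at H/3 = 3.600 m; rectangular part P₂ = K_a q H = 163.9 at H/2 = 5.400 m.
ȳ = (P₁·3.600 + P₂·5.400)/(P₁+P₂) = 4.134 m.

4.13 m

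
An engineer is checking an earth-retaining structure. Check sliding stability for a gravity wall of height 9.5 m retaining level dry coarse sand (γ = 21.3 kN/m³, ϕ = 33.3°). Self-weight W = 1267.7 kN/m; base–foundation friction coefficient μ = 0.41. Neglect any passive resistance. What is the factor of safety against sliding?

K_a = tan²(45° − 33.3°/2) = 0.2911.
P_a = ½K_aγH² = 0.5×0.2911×21.3×9.5² = 279.8 kN/m, acting at H/3 = 3.167 m above the base.
FS_sliding = μW / P_a = 0.41×1267.7 / 279.8 = 1.857.

1.86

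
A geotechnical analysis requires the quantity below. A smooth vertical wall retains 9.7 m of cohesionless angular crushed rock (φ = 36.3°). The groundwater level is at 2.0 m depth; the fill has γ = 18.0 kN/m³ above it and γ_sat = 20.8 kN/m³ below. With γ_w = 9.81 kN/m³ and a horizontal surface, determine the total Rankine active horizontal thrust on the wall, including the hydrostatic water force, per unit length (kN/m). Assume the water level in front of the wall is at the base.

455 kN/m

K_a = tan²(45° − φ/2) = 0.2563.
γ' = 20.8 − 9.81 = 10.99 kN/m³. Depth below WT = 7.7 m.
σ'_h at WT = K_a γ d_w = 9.226 kPa; at base = 9.226 + K_a γ' × 7.7 = 30.91 kPa.
P₁ (0–2.0 m) = ½×9.226×2.0 = 9.226. P₂ (2.0–9.7 m) = ½(9.226+30.91)×7.7 = 154.5.
P_w = ½ γ_w h₂² = 0.5×9.81×7.7² = 290.8. Total = 9.226+154.5+290.8 = 454.6 kN/m.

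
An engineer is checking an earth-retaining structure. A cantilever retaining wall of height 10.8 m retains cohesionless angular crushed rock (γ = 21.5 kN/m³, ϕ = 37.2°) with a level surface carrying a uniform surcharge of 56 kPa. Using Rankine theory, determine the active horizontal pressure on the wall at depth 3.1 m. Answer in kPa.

30.2 kPa

K_a = (1 − sin φ)/(1 + sin φ) = 0.2464.
σ_v = γz + q = 21.5 × 3.1 + 56 = 122.7 kPa.
σ_h = K_a σ_v = 0.2464 × 122.7 = 30.22 kPa.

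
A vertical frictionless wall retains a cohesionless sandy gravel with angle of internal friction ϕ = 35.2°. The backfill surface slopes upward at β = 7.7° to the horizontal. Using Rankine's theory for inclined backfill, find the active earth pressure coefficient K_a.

K_a = cos β · (cos β − √(cos²β − cos²φ)) / (cos β + √(cos²β − cos²φ)).
cos β = 0.9910, cos φ = 0.8171, √(cos²β − cos²φ) = 0.5606.
K_a = 0.9910 × (0.9910 − 0.5606)/(0.9910 + 0.5606) = 0.2748.

0.275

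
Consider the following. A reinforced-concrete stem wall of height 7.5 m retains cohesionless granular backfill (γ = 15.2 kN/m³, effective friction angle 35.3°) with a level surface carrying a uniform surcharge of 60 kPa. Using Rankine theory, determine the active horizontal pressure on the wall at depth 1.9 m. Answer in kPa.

K_a = (1 − sin φ)/(1 + sin φ) = 0.2675.
σ_v = γz + q = 15.2 × 1.9 + 60 = 88.88 kPa.
σ_h = K_a σ_v = 0.2675 × 88.88 = 23.78 kPa.

23.8 kPa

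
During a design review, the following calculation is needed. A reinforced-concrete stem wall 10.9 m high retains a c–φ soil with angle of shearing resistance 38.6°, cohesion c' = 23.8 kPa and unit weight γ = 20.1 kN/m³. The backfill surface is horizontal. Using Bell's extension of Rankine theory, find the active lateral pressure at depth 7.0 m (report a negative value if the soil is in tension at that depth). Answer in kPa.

K_a = (1 − sin φ)/(1 + sin φ) = 0.2316.
σ_a = K_a γ z − 2c√K_a = 0.2316×20.1×7.0 − 2×23.8×0.4813 = 9.680 kPa.

9.68 kPa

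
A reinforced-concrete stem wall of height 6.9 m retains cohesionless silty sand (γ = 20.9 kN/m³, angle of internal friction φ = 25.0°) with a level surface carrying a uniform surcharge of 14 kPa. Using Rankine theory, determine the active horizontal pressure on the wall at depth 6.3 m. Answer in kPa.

K_a = (1 − sin φ)/(1 + sin φ) = 0.4059.
σ_v = γz + q = 20.9 × 6.3 + 14 = 145.7 kPa.
σ_h = K_a σ_v = 0.4059 × 145.7 = 59.12 kPa.

59.1 kPa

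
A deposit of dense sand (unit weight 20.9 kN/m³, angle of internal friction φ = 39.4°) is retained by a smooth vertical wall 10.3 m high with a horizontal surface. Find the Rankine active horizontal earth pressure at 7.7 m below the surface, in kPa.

36.0 kPa

K_a = (1 − sin φ)/(1 + sin φ) = 0.2234.
σ_h = K_a γ z = 0.2234 × 20.9 × 7.7 = 35.96 kPa.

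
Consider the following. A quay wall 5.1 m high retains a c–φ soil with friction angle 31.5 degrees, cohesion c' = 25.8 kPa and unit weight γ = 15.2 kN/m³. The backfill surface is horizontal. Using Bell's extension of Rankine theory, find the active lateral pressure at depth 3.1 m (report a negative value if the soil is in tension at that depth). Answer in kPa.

-14.1 kPa

K_a = (1 − sin φ)/(1 + sin φ) = 0.3136.
σ_a = K_a γ z − 2c√K_a = 0.3136×15.2×3.1 − 2×25.8×0.5600 = -14.12 kPa.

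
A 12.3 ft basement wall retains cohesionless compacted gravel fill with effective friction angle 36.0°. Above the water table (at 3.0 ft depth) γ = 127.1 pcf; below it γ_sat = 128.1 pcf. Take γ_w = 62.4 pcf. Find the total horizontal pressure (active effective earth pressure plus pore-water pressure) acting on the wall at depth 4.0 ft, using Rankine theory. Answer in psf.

K_a = (1 − sin φ)/(1 + sin φ) = 0.2596.
γ' = 128.1 − 62.4 = 65.70 pcf.
Effective vertical stress at 4.0 ft: σ'_v = 127.1×3.0 + 65.70×1.00 = 447.0 psf.
σ'_h = K_a σ'_v = 0.2596 × 447.0 = 116.0 psf; u = γ_w × 1.00 = 62.40 psf.
Total σ_h = 116.0 + 62.40 = 178.4 psf.

178 psf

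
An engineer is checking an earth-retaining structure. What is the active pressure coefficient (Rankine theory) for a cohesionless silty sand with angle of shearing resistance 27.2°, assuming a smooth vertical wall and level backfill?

0.373

K_a = (1 − sin φ)/(1 + sin φ) = (1 − sin 27.2°)/(1 + sin 27.2°) = 0.3726.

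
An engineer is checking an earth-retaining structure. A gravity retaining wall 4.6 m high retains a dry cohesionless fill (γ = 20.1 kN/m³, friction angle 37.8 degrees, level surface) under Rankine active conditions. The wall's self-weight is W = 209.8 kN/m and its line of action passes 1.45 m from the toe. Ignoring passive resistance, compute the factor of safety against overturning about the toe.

3.89

K_a = tan²(45° − 37.8°/2) = 0.2400.
P_a = ½K_aγH² = 0.5×0.2400×20.1×4.6² = 51.04 kN/m, acting at H/3 = 1.533 m above the base.
Overturning moment M_o = P_a × H/3 = 51.04 × 1.533 = 78.26.
Resisting moment M_r = W × 1.45 = 209.8 × 1.45 = 304.2.
FS_overturning = M_r/M_o = 304.2/78.26 = 3.887.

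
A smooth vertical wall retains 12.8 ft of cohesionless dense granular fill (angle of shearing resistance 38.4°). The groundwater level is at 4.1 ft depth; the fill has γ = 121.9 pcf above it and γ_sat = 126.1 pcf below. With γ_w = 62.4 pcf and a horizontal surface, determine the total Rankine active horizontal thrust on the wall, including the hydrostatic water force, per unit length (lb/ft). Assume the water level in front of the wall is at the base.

4180 lb/ft

K_a = tan²(45° − φ/2) = 0.2337.
γ' = 126.1 − 62.4 = 63.70 pcf. Depth below WT = 8.7 ft.
σ'_h at WT = K_a γ d_w = 116.8 psf; at base = 116.8 + K_a γ' × 8.7 = 246.3 psf.
P₁ (0–4.1 ft) = ½×116.8×4.1 = 239.4. P₂ (4.1–12.8 ft) = ½(116.8+246.3)×8.7 = 1580.
P_w = ½ γ_w h₂² = 0.5×62.4×8.7² = 2362. Total = 239.4+1580+2362 = 4180 lb/ft.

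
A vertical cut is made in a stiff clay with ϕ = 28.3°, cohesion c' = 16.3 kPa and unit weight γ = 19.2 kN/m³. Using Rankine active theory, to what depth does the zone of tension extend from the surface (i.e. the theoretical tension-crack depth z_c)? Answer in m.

K_a = tan²(45° − 28.3°/2) = 0.3568; √K_a = 0.5973.
The active pressure is zero where K_a γ z = 2c√K_a, so z_c = 2c/(γ√K_a) = 2×16.3/(19.2×0.5973) = 2.843 m.

2.84 m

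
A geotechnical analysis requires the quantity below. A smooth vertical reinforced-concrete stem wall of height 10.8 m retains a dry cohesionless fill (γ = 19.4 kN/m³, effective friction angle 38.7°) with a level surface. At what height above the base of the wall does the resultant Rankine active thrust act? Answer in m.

K_a = 0.2306.
The pressure distribution is triangular, so the resultant acts at H/3 above the base = 10.8/3 = 3.600 m.

3.60 m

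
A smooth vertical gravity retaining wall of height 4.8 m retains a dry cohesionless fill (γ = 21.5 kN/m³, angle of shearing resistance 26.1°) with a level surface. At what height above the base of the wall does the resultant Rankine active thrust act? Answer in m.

K_a = 0.3889.
The pressure distribution is triangular, so the resultant acts at H/3 above the base = 4.8/3 = 1.600 m.

1.60 m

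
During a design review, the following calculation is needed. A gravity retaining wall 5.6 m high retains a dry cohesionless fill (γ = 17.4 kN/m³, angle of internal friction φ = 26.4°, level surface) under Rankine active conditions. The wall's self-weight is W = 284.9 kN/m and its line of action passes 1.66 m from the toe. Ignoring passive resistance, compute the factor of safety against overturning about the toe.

2.42

K_a = tan²(45° − 26.4°/2) = 0.3844.
P_a = ½K_aγH² = 0.5×0.3844×17.4×5.6² = 104.9 kN/m, acting at H/3 = 1.867 m above the base.
Overturning moment M_o = P_a × H/3 = 104.9 × 1.867 = 195.8.
Resisting moment M_r = W × 1.66 = 284.9 × 1.66 = 472.9.
FS_overturning = M_r/M_o = 472.9/195.8 = 2.416.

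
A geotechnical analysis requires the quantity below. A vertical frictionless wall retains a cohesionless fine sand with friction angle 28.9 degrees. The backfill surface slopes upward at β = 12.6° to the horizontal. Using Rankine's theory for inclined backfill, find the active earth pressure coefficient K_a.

K_a = cos β · (cos β − √(cos²β − cos²φ)) / (cos β + √(cos²β − cos²φ)).
cos β = 0.9759, cos φ = 0.8755, √(cos²β − cos²φ) = 0.4312.
K_a = 0.9759 × (0.9759 − 0.4312)/(0.9759 + 0.4312) = 0.3777.

0.378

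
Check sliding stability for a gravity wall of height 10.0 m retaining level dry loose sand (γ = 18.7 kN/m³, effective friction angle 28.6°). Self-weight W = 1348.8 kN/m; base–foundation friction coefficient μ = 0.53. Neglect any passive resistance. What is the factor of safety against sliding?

2.17

K_a = tan²(45° − 28.6°/2) = 0.3525.
P_a = ½K_aγH² = 0.5×0.3525×18.7×10.0² = 329.6 kN/m, acting at H/3 = 3.333 m above the base.
FS_sliding = μW / P_a = 0.53×1348.8 / 329.6 = 2.169.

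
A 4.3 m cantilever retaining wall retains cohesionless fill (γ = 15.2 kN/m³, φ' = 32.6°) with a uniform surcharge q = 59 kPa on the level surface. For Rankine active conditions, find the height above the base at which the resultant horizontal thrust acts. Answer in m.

K_a = 0.2997.
Triangular part P₁ = ½K_aγH² = 42.12 at H/3 = 1.433 m; rectangular part P₂ = K_a q H = 76.04 at H/2 = 2.150 m.
ȳ = (P₁·1.433 + P₂·2.150)/(P₁+P₂) = 1.895 m.

1.89 m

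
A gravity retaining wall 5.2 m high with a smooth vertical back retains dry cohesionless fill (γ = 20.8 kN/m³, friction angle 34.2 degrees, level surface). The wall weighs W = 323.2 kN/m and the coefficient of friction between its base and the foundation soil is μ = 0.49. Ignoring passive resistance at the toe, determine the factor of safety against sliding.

2.01

K_a = tan²(45° − 34.2°/2) = 0.2803.
P_a = ½K_aγH² = 0.5×0.2803×20.8×5.2² = 78.84 kN/m, acting at H/3 = 1.733 m above the base.
FS_sliding = μW / P_a = 0.49×323.2 / 78.84 = 2.009.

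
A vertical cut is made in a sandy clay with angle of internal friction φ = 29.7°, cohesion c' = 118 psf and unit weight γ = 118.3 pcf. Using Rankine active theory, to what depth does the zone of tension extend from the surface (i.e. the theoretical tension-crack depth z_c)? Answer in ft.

3.43 ft

K_a = tan²(45° − 29.7°/2) = 0.3374; √K_a = 0.5808.
The active pressure is zero where K_a γ z = 2c√K_a, so z_c = 2c/(γ√K_a) = 2×118/(118.3×0.5808) = 3.435 ft.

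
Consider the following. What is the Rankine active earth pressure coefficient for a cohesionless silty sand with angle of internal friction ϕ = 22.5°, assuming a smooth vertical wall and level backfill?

K_a = tan²(45° − φ/2) = tan²(33.75°) = 0.4465.

0.446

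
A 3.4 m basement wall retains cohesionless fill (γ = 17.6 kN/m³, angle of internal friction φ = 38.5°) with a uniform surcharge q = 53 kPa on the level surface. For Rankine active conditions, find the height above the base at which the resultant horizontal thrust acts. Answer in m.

K_a = 0.2327.
Triangular part P₁ = ½K_aγH² = 23.67 at H/3 = 1.133 m; rectangular part P₂ = K_a q H = 41.92 at H/2 = 1.700 m.
ȳ = (P₁·1.133 + P₂·1.700)/(P₁+P₂) = 1.496 m.

1.50 m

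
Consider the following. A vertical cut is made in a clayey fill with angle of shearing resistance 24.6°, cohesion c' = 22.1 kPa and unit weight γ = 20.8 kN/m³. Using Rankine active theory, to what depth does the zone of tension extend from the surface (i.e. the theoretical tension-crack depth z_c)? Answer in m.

3.31 m

K_a = tan²(45° − 24.6°/2) = 0.4121; √K_a = 0.6420.
The active pressure is zero where K_a γ z = 2c√K_a, so z_c = 2c/(γ√K_a) = 2×22.1/(20.8×0.6420) = 3.310 m.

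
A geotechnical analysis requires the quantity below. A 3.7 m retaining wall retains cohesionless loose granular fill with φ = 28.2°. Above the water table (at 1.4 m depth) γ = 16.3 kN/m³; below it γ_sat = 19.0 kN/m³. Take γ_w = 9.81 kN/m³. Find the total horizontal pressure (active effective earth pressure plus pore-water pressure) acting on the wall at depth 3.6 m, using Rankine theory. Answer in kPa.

37.0 kPa

K_a = (1 − sin φ)/(1 + sin φ) = 0.3582.
γ' = 19.0 − 9.81 = 9.190 kN/m³.
Effective vertical stress at 3.6 m: σ'_v = 16.3×1.4 + 9.190×2.20 = 43.04 kPa.
σ'_h = K_a σ'_v = 0.3582 × 43.04 = 15.42 kPa; u = γ_w × 2.20 = 21.58 kPa.
Total σ_h = 15.42 + 21.58 = 37.00 kPa.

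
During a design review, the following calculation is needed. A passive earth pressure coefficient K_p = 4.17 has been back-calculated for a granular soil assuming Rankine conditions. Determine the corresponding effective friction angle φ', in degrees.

37.8°

K_p = (1+sin φ)/(1−sin φ) ⇒ sin φ = (K_p − 1)/(K_p + 1) = 0.6132.
φ = arcsin(0.6132) = 37.82°.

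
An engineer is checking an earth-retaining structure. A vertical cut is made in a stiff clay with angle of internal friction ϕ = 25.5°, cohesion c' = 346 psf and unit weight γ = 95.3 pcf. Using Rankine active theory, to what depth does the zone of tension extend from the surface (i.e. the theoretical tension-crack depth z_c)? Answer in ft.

11.5 ft

K_a = tan²(45° − 25.5°/2) = 0.3981; √K_a = 0.6310.
The active pressure is zero where K_a γ z = 2c√K_a, so z_c = 2c/(γ√K_a) = 2×346/(95.3×0.6310) = 11.51 ft.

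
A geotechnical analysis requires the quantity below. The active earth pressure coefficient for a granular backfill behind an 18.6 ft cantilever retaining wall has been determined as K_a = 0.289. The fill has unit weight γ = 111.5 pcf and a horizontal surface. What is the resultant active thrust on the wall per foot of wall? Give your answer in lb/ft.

P = ½ K_a γ H² = 0.5 × 0.289 × 111.5 × 18.6² = 5574 lb/ft.

5570 lb/ft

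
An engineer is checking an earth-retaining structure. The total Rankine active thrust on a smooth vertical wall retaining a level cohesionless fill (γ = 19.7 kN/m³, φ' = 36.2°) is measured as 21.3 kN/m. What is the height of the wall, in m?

2.90 m

K_a = 0.2574. P_a = ½ K_a γ H² ⇒ H = √(2P_a/(K_a γ)).
H = √(2×21.3/(0.2574×19.7)) = 2.899 m.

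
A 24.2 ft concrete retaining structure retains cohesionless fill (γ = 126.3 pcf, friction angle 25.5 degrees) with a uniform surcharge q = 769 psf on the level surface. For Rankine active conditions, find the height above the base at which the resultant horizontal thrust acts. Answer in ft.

9.42 ft

K_a = 0.3981.
Triangular part P₁ = ½K_aγH² = 14720 at H/3 = 8.067 ft; rectangular part P₂ = K_a q H = 7409 at H/2 = 12.10 ft.
ȳ = (P₁·8.067 + P₂·12.10)/(P₁+P₂) = 9.417 ft.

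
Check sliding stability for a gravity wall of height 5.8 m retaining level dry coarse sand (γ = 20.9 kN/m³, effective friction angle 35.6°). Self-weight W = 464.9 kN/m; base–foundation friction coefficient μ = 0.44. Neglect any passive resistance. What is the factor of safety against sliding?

K_a = tan²(45° − 35.6°/2) = 0.2641.
P_a = ½K_aγH² = 0.5×0.2641×20.9×5.8² = 92.85 kN/m, acting at H/3 = 1.933 m above the base.
FS_sliding = μW / P_a = 0.44×464.9 / 92.85 = 2.203.

2.20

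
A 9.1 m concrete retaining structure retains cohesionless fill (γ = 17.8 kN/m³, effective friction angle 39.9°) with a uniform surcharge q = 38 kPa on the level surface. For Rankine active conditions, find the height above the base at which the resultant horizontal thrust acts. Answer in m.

3.52 m

K_a = 0.2184.
Triangular part P₁ = ½K_aγH² = 161.0 at H/3 = 3.033 m; rectangular part P₂ = K_a q H = 75.53 at H/2 = 4.550 m.
ȳ = (P₁·3.033 + P₂·4.550)/(P₁+P₂) = 3.518 m.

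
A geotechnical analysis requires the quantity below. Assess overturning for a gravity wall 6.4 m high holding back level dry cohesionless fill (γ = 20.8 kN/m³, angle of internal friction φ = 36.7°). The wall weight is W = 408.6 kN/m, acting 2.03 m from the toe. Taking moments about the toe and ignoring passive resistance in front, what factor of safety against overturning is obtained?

3.62

K_a = tan²(45° − 36.7°/2) = 0.2519.
P_a = ½K_aγH² = 0.5×0.2519×20.8×6.4² = 107.3 kN/m, acting at H/3 = 2.133 m above the base.
Overturning moment M_o = P_a × H/3 = 107.3 × 2.133 = 228.9.
Resisting moment M_r = W × 2.03 = 408.6 × 2.03 = 829.5.
FS_overturning = M_r/M_o = 829.5/228.9 = 3.624.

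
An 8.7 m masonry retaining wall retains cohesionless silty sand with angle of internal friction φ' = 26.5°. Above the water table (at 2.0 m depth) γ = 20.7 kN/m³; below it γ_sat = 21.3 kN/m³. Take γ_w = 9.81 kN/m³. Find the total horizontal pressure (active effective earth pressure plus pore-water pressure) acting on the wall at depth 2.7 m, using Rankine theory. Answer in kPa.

K_a = (1 − sin φ)/(1 + sin φ) = 0.3829.
γ' = 21.3 − 9.81 = 11.49 kN/m³.
Effective vertical stress at 2.7 m: σ'_v = 20.7×2.0 + 11.49×0.700 = 49.44 kPa.
σ'_h = K_a σ'_v = 0.3829 × 49.44 = 18.93 kPa; u = γ_w × 0.700 = 6.867 kPa.
Total σ_h = 18.93 + 6.867 = 25.80 kPa.

25.8 kPa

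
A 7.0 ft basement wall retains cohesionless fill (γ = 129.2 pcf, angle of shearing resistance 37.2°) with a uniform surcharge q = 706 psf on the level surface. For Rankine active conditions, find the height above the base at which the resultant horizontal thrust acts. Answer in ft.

K_a = 0.2464.
Triangular part P₁ = ½K_aγH² = 780.0 at H/3 = 2.333 ft; rectangular part P₂ = K_a q H = 1218 at H/2 = 3.500 ft.
ȳ = (P₁·2.333 + P₂·3.500)/(P₁+P₂) = 3.044 ft.

3.04 ft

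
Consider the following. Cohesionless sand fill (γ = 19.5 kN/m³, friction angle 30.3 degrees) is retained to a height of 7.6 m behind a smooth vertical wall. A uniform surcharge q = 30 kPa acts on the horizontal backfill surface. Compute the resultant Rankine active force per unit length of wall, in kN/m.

261 kN/m

K_a = tan²(45° − φ/2) = 0.3293.
Soil triangle: ½ K_a γ H² = 0.5×0.3293×19.5×7.6² = 185.5 kN/m.
Surcharge rectangle: K_a q H = 0.3293×30×7.6 = 75.09 kN/m.
Total = 185.5 + 75.09 = 260.5 kN/m.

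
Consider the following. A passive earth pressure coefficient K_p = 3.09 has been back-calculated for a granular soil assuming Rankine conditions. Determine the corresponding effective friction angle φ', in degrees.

30.7°

K_p = (1+sin φ)/(1−sin φ) ⇒ sin φ = (K_p − 1)/(K_p + 1) = 0.5110.
φ = arcsin(0.5110) = 30.73°.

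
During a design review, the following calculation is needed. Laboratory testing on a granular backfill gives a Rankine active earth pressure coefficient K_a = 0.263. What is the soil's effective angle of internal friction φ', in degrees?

K_a = tan²(45° − φ/2) ⇒ 45° − φ/2 = arctan(√0.263) = 27.15°.
φ = 2(45° − 27.15°) = 35.70°.

35.7°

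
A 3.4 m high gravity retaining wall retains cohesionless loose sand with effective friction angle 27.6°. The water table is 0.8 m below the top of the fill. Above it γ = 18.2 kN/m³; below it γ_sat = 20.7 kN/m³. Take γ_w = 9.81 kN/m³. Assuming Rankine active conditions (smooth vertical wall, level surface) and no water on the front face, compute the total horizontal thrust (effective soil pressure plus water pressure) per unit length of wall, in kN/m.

62.7 kN/m

K_a = tan²(45° − φ/2) = 0.3668.
γ' = 20.7 − 9.81 = 10.89 kN/m³. Depth below WT = 2.6 m.
σ'_h at WT = K_a γ d_w = 5.340 kPa; at base = 5.340 + K_a γ' × 2.6 = 15.73 kPa.
P₁ (0–0.8 m) = ½×5.340×0.8 = 2.136. P₂ (0.8–3.4 m) = ½(5.340+15.73)×2.6 = 27.39.
P_w = ½ γ_w h₂² = 0.5×9.81×2.6² = 33.16. Total = 2.136+27.39+33.16 = 62.68 kN/m.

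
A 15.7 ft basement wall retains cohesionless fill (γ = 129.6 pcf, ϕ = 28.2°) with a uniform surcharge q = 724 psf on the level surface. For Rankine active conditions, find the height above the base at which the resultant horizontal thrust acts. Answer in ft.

K_a = 0.3582.
Triangular part P₁ = ½K_aγH² = 5721 at H/3 = 5.233 ft; rectangular part P₂ = K_a q H = 4071 at H/2 = 7.850 ft.
ȳ = (P₁·5.233 + P₂·7.850)/(P₁+P₂) = 6.321 ft.

6.32 ft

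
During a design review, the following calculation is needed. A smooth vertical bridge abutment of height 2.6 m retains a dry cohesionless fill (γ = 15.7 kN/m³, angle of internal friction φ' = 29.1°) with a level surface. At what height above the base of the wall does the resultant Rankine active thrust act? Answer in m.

0.867 m

K_a = 0.3456.
The pressure distribution is triangular, so the resultant acts at H/3 above the base = 2.6/3 = 0.8667 m.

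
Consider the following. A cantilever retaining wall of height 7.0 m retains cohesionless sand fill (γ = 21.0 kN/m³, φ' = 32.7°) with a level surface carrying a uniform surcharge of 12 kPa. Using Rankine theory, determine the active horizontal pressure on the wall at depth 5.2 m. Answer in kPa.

36.2 kPa

K_a = (1 − sin φ)/(1 + sin φ) = 0.2985.
σ_v = γz + q = 21.0 × 5.2 + 12 = 121.2 kPa.
σ_h = K_a σ_v = 0.2985 × 121.2 = 36.18 kPa.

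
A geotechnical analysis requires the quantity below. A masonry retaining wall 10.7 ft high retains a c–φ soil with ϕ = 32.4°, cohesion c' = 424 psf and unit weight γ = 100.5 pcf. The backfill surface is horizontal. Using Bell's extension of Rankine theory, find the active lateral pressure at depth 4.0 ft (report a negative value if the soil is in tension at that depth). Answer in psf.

K_a = (1 − sin φ)/(1 + sin φ) = 0.3022.
σ_a = K_a γ z − 2c√K_a = 0.3022×100.5×4.0 − 2×424×0.5498 = -344.7 psf.

-345 psf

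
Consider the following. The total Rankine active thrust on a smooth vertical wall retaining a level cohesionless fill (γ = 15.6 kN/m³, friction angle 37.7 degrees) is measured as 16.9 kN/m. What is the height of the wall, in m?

3.00 m

K_a = 0.2411. P_a = ½ K_a γ H² ⇒ H = √(2P_a/(K_a γ)).
H = √(2×16.9/(0.2411×15.6)) = 2.998 m.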